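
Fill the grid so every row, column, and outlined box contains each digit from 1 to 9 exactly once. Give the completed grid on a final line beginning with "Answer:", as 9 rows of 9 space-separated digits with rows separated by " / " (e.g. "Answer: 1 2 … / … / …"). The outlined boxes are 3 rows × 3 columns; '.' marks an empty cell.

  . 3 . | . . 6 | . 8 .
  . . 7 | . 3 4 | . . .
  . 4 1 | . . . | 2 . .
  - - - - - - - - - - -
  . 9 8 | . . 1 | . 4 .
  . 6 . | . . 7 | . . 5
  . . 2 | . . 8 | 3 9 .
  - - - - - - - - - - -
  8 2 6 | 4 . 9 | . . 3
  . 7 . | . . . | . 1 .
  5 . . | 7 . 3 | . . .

Step 1. [r3c6∈{5}] r3c6's peers cover all but 5. So r3c6=5.
Step 2. [r5c8∈{2}] nothing but 2 survives at r5c8, so r5c8=2.
Step 3. [r9c8∈{6}] only 6 remains possible at r9c8. So r9c8=6.
Step 4. [r6c2∈{1,5}] r6c2 is the only open cell in box 4 admitting 5, so r6c2=5.
Step 5. [r6c4∈{6}] r6c4 has the single candidate 6. So r6c4=6.
Step 6. [r8c6∈{2}] r8c6's peers cover all but 2. So r8c6=2.
Step 7. [r2c8∈{5}] r2c8 is down to just 5, so r2c8=5.
Step 8. [r9c9∈{2,4,8,9}] 2 has one home in row 9: r9c9, so r9c9=2.
Step 9. [r8c9∈{4,8,9}] in col 9, 8 fits only at r8c9, so r8c9=8.
Step 10. [r8c4∈{5}] r8c4's peers cover all but 5. So r8c4=5.
Step 11. [r1c9∈{1,4,7,9}] 4 has one home in col 9: r1c9, so r1c9=4.
Step 12. [r9c5∈{1,8}] in row 9, 8 fits only at r9c5 ⇒ r9c5=8.
Step 13. [r3c4∈{8,9}] across row 3, 8 lands solely at r3c4, so r3c4=8.
Step 14. [r7c8∈{7}] r7c8 is down to just 7. So r7c8=7.
Step 15. [r6c5∈{4}] r6c5 is down to just 4 ⇒ r6c5=4.
Step 16. [r5c5∈{9}] nothing but 9 survives at r5c5. So r5c5=9.
Step 17. [r5c4∈{3}] r5c4 has the single candidate 3. So r5c4=3.
Step 18. [r5c3∈{4}] r5c3 has the single candidate 4. So r5c3=4.
Step 19. [r9c3∈{9}] nothing but 9 survives at r9c3, so r9c3=9.
Step 20. [r8c7∈{4,9}] across row 8, 9 lands solely at r8c7 ⇒ r8c7=9.
Step 21. [r4c4∈{2}] r4c4 is down to just 2, so r4c4=2.
Step 22. [r1c5∈{1,2,7}] in col 5, 2 fits only at r1c5 ⇒ r1c5=2.
Step 23. [r1c7∈{1,7}] across row 1, 7 lands solely at r1c7. So r1c7=7.
Step 24. [r1c1∈{9}] r1c1 has the single candidate 9. So r1c1=9.
Step 25. [r3c1∈{6}] r3c1's peers cover all but 6 ⇒ r3c1=6.
Step 26. [r5c1∈{1}] r5c1 is down to just 1, so r5c1=1.
Step 27. [r2c7∈{1,6}] r2c7 is the only open cell in col 7 admitting 1. So r2c7=1.
Step 28. [r2c9∈{6,9}] in row 2, 6 fits only at r2c9 ⇒ r2c9=6.
Step 29. [r4c1∈{3,7}] in row 4, 3 fits only at r4c1. So r4c1=3.
Step 30. [r6c1∈{7}] r6c1's peers cover all but 7, so r6c1=7.
Step 31. [r9c7∈{4}] only 4 remains possible at r9c7, so r9c7=4.
Step 32. [r6c9∈{1}] r6c9's peers cover all but 1, so r6c9=1.
Step 33. [r1c4∈{1}] only 1 remains possible at r1c4, so r1c4=1.
Step 34. [r7c7∈{5}] r7c7's peers cover all but 5. So r7c7=5.
Step 35. [r8c5∈{6}] r8c5's peers cover all but 6 ⇒ r8c5=6.
Step 36. [r3c8∈{3}] r3c8 is down to just 3. So r3c8=3.
Step 37. [r2c2∈{8}] nothing but 8 survives at r2c2, so r2c2=8.
Step 38. [r4c7∈{6}] only 6 remains possible at r4c7 ⇒ r4c7=6.
Step 39. [r9c2∈{1}] nothing but 1 survives at r9c2 ⇒ r9c2=1.
Step 40. [r5c7∈{8}] only 8 remains possible at r5c7, so r5c7=8.
Step 41. [r2c1∈{2}] r2c1 is down to just 2 ⇒ r2c1=2.
Step 42. [r3c5∈{7}] only 7 remains possible at r3c5 ⇒ r3c5=7.
Step 43. [r4c9∈{7}] nothing but 7 survives at r4c9, so r4c9=7.
Step 44. [r1c3∈{5}] r1c3 is down to just 5 ⇒ r1c3=5.
Step 45. [r8c1∈{4}] r8c1 has the single candidate 4, so r8c1=4.
Step 46. [r2c4∈{9}] r2c4 has the single candidate 9 ⇒ r2c4=9.
Step 47. [r4c5∈{5}] r4c5 has the single candidate 5. So r4c5=5.
Step 48. [r8c3∈{3}] only 3 remains possible at r8c3, so r8c3=3.
Step 49. [r7c5∈{1}] only 1 remains possible at r7c5. So r7c5=1.
Step 50. [r3c9∈{9}] only 9 remains possible at r3c9. So r3c9=9.

Answer: 9 3 5 1 2 6 7 8 4 / 2 8 7 9 3 4 1 5 6 / 6 4 1 8 7 5 2 3 9 / 3 9 8 2 5 1 6 4 7 / 1 6 4 3 9 7 8 2 5 / 7 5 2 6 4 8 3 9 1 / 8 2 6 4 1 9 5 7 3 / 4 7 3 5 6 2 9 1 8 / 5 1 9 7 8 3 4 6 2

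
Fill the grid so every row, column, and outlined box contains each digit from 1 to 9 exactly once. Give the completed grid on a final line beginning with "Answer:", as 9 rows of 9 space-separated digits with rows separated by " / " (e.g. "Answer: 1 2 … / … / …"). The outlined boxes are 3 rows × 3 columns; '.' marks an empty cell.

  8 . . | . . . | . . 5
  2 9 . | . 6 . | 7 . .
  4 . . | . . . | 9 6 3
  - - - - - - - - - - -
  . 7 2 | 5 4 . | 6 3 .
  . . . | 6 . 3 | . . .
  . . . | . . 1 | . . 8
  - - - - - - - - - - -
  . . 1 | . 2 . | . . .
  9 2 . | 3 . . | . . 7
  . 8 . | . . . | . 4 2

Step 1. [r6c4∈{2,7,9}] box 5 places 2 nowhere but r6c4, so r6c4=2.
Step 2. [r4c6∈{8,9}] across row 4, 8 lands solely at r4c6, so r4c6=8.
Step 3. [r4c9∈{1,9}] row 4 places 9 nowhere but r4c9. So r4c9=9.
Step 4. [r2c3∈{3,5}] r2c3 is the only open cell in row 2 admitting 3 ⇒ r2c3=3.
Step 5. [r2c6∈{4,5}] across row 2, 5 lands solely at r2c6 ⇒ r2c6=5.
Step 6. [r2c8∈{1,8}] across box 3, 8 lands solely at r2c8 ⇒ r2c8=8.
Step 7. [r1c5∈{1,3,7,9}] in row 1, 3 fits only at r1c5, so r1c5=3.
Step 8. [r7c8∈{5,9}] across col 8, 9 lands solely at r7c8, so r7c8=9.
Step 9. [r5c3∈{4,5,8,9}] r5c3 is the only open cell in row 5 admitting 8. So r5c3=8.
Step 10. [r6c3∈{4,5,6,9}] in col 3, 9 fits only at r6c3 ⇒ r6c3=9.
Step 11. [r6c5∈{7}] only 7 remains possible at r6c5 ⇒ r6c5=7.
Step 12. [r6c8∈{5}] r6c8's peers cover all but 5, so r6c8=5.
Step 13. [r8c8∈{1}] r8c8 has the single candidate 1, so r8c8=1.
Step 14. [r8c3∈{4,5,6}] r8c3 is the only open cell in col 3 admitting 4 ⇒ r8c3=4.
Step 15. [r6c7∈{4}] only 4 remains possible at r6c7 ⇒ r6c7=4.
Step 16. [r5c9∈{1}] r5c9 is down to just 1. So r5c9=1.
Step 17. [r2c4∈{1,4}] row 2 places 1 nowhere but r2c4, so r2c4=1.
Step 18. [r7c9∈{6}] nothing but 6 survives at r7c9. So r7c9=6.
Step 19. [r5c1∈{5}] r5c1 has the single candidate 5, so r5c1=5.
Step 20. [r1c8∈{2}] r1c8 is down to just 2 ⇒ r1c8=2.
Step 21. [r9c5∈{1,5,9}] across row 9, 1 lands solely at r9c5. So r9c5=1.
Step 22. [r3c2∈{1,5}] r3c2 is the only open cell in row 3 admitting 1. So r3c2=1.
Step 23. [r7c2∈{3,5}] col 2 places 5 nowhere but r7c2 ⇒ r7c2=5.
Step 24. [r8c5∈{5,8}] across col 5, 5 lands solely at r8c5 ⇒ r8c5=5.
Step 25. [r7c4∈{4,7,8}] in box 8, 8 fits only at r7c4, so r7c4=8.
Step 26. [r3c4∈{7}] r3c4 has the single candidate 7, so r3c4=7.
Step 27. [r6c2∈{3,6}] in col 2, 3 fits only at r6c2. So r6c2=3.
Step 28. [r1c3∈{6,7}] across row 1, 7 lands solely at r1c3, so r1c3=7.
Step 29. [r9c4∈{9}] only 9 remains possible at r9c4, so r9c4=9.
Step 30. [r9c3∈{6}] r9c3's peers cover all but 6, so r9c3=6.
Step 31. [r7c7∈{3}] r7c7 has the single candidate 3. So r7c7=3.
Step 32. [r7c1∈{7}] r7c1 has the single candidate 7. So r7c1=7.
Step 33. [r1c6∈{4,9}] r1c6 is the only open cell in row 1 admitting 9 ⇒ r1c6=9.
Step 34. [r7c6∈{4}] r7c6 is down to just 4, so r7c6=4.
Step 35. [r8c6∈{6}] r8c6 is down to just 6 ⇒ r8c6=6.
Step 36. [r1c2∈{6}] only 6 remains possible at r1c2, so r1c2=6.
Step 37. [r3c6∈{2}] r3c6 has the single candidate 2, so r3c6=2.
Step 38. [r9c1∈{3}] r9c1 has the single candidate 3 ⇒ r9c1=3.
Step 39. [r3c3∈{5}] r3c3 is down to just 5, so r3c3=5.
Step 40. [r1c7∈{1}] r1c7 is down to just 1. So r1c7=1.
Step 41. [r5c8∈{7}] r5c8 has the single candidate 7, so r5c8=7.
Step 42. [r5c7∈{2}] nothing but 2 survives at r5c7, so r5c7=2.
Step 43. [r5c5∈{9}] only 9 remains possible at r5c5 ⇒ r5c5=9.
Step 44. [r3c5∈{8}] r3c5 has the single candidate 8. So r3c5=8.
Step 45. [r9c6∈{7}] nothing but 7 survives at r9c6, so r9c6=7.
Step 46. [r4c1∈{1}] nothing but 1 survives at r4c1. So r4c1=1.
Step 47. [r2c9∈{4}] nothing but 4 survives at r2c9 ⇒ r2c9=4.
Step 48. [r6c1∈{6}] r6c1's peers cover all but 6 ⇒ r6c1=6.
Step 49. [r8c7∈{8}] r8c7's peers cover all but 8 ⇒ r8c7=8.
Step 50. [r9c7∈{5}] nothing but 5 survives at r9c7 ⇒ r9c7=5.
Step 51. [r1c4∈{4}] r1c4 is down to just 4. So r1c4=4.
Step 52. [r5c2∈{4}] r5c2's peers cover all but 4. So r5c2=4.

Answer: 8 6 7 4 3 9 1 2 5 / 2 9 3 1 6 5 7 8 4 / 4 1 5 7 8 2 9 6 3 / 1 7 2 5 4 8 6 3 9 / 5 4 8 6 9 3 2 7 1 / 6 3 9 2 7 1 4 5 8 / 7 5 1 8 2 4 3 9 6 / 9 2 4 3 5 6 8 1 7 / 3 8 6 9 1 7 5 4 2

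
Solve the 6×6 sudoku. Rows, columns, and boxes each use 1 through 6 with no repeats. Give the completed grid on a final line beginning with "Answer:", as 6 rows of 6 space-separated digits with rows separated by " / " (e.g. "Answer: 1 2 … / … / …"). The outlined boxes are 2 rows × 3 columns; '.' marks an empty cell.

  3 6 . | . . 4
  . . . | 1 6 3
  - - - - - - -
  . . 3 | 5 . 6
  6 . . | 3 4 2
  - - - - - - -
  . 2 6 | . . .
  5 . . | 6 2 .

Step 1. [r1c3∈{1,2,5}] row 1 places 1 nowhere but r1c3 ⇒ r1c3=1.
Step 2. [r4c2∈{1,5}] 1 has one home in row 4: r4c2. So r4c2=1.
Step 3. [r6c3∈{4}] r6c3 is down to just 4 ⇒ r6c3=4.
Step 4. [r5c6∈{1,5}] col 6 places 5 nowhere but r5c6, so r5c6=5.
Step 5. [r3c1∈{2,4}] 2 has one home in row 3: r3c1 ⇒ r3c1=2.
Step 6. [r2c2∈{4,5}] in col 2, 5 fits only at r2c2. So r2c2=5.
Step 7. [r5c5∈{1,3}] row 5 places 3 nowhere but r5c5. So r5c5=3.
Step 8. [r2c3∈{2}] nothing but 2 survives at r2c3. So r2c3=2.
Step 9. [r3c5∈{1}] nothing but 1 survives at r3c5 ⇒ r3c5=1.
Step 10. [r4c3∈{5}] r4c3's peers cover all but 5, so r4c3=5.
Step 11. [r5c1∈{1}] r5c1 has the single candidate 1 ⇒ r5c1=1.
Step 12. [r1c5∈{5}] nothing but 5 survives at r1c5 ⇒ r1c5=5.
Step 13. [r2c1∈{4}] r2c1 is down to just 4. So r2c1=4.
Step 14. [r6c6∈{1}] r6c6 is down to just 1 ⇒ r6c6=1.
Step 15. [r5c4∈{4}] r5c4 has the single candidate 4, so r5c4=4.
Step 16. [r3c2∈{4}] nothing but 4 survives at r3c2 ⇒ r3c2=4.
Step 17. [r6c2∈{3}] r6c2 is down to just 3. So r6c2=3.
Step 18. [r1c4∈{2}] only 2 remains possible at r1c4, so r1c4=2.

Answer: 3 6 1 2 5 4 / 4 5 2 1 6 3 / 2 4 3 5 1 6 / 6 1 5 3 4 2 / 1 2 6 4 3 5 / 5 3 4 6 2 1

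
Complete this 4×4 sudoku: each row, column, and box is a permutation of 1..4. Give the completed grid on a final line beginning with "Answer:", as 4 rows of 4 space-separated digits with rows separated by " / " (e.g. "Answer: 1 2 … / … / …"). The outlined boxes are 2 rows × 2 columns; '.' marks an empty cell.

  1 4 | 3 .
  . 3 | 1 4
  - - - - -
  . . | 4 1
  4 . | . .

Step 1. [r3c2∈{2}] nothing but 2 survives at r3c2 ⇒ r3c2=2.
Step 2. [r1c4∈{2}] r1c4 has the single candidate 2. So r1c4=2.
Step 3. [r4c4∈{3}] r4c4 has the single candidate 3. So r4c4=3.
Step 4. [r2c1∈{2}] only 2 remains possible at r2c1 ⇒ r2c1=2.
Step 5. [r4c2∈{1}] nothing but 1 survives at r4c2 ⇒ r4c2=1.
Step 6. [r3c1∈{3}] r3c1 has the single candidate 3, so r3c1=3.
Step 7. [r4c3∈{2}] only 2 remains possible at r4c3, so r4c3=2.

Answer: 1 4 3 2 / 2 3 1 4 / 3 2 4 1 / 4 1 2 3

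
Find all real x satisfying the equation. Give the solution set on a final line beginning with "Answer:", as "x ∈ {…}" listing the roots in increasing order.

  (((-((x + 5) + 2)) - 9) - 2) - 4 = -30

Step 1. [(((-((x + 5) + 2)) - 9) - 2) - 4 = -30] the outer -4 inverts by adding 4. So sub: ((-((x + 5) + 2)) - 9) - 2 = -26.
Step 2. [((-((x + 5) + 2)) - 9) - 2 = -26] -2 is outermost — add 2 both sides. So sub: (-((x + 5) + 2)) - 9 = -24.
Step 3. [(-((x + 5) + 2)) - 9 = -24] 9 comes off first (add 9), so sub: -((x + 5) + 2) = -15.
Step 4. [-((x + 5) + 2) = -15] LHS negated; negate both sides, so neg: (x + 5) + 2 = 15.
Step 5. [(x + 5) + 2 = 15] peel the +2: subtract 2 from each side, so sub: x + 5 = 13.
Step 6. [x + 5 = 13] +5 is outermost — subtract 5 both sides ⇒ sub: x = 8.

Answer: x ∈ {8}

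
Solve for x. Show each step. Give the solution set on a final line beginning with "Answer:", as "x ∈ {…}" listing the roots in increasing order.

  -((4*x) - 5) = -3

Step 1. [-((4*x) - 5) = -3] flip signs both sides ⇒ neg: (4*x) - 5 = 3.
Step 2. [(4*x) - 5 = 3] -5 is outermost — add 5 both sides. So sub: 4*x = 8.
Step 3. [4*x = 8] leading coefficient 4: divide by 4. So div: x = 2.

Answer: x ∈ {2}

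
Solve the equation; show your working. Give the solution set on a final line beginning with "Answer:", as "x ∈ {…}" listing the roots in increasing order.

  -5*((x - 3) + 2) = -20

Step 1. [-5*((x - 3) + 2) = -20] divide by the outer -5 ⇒ div: (x - 3) + 2 = 4.
Step 2. [(x - 3) + 2 = 4] the outer +2 inverts by subtracting 2. So sub: x - 3 = 2.
Step 3. [x - 3 = 2] add 3: x sits inside (… - 3). So sub: x = 5.

Answer: x ∈ {5}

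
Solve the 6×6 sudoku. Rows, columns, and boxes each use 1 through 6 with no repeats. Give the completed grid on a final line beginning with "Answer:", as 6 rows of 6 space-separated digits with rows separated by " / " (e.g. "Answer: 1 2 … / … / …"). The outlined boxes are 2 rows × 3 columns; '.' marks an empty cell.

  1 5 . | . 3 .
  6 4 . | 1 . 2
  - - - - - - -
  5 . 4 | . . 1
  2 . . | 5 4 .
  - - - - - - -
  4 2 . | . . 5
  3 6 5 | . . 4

Step 1. [r4c6∈{3,6}] col 6 places 3 nowhere but r4c6, so r4c6=3.
Step 2. [r6c4∈{2}] nothing but 2 survives at r6c4. So r6c4=2.
Step 3. [r3c4∈{6}] r3c4 is down to just 6. So r3c4=6.
Step 4. [r5c3∈{1}] r5c3's peers cover all but 1. So r5c3=1.
Step 5. [r6c5∈{1}] r6c5's peers cover all but 1 ⇒ r6c5=1.
Step 6. [r2c5∈{5}] only 5 remains possible at r2c5. So r2c5=5.
Step 7. [r3c2∈{3}] nothing but 3 survives at r3c2, so r3c2=3.
Step 8. [r1c6∈{6}] nothing but 6 survives at r1c6 ⇒ r1c6=6.
Step 9. [r1c4∈{4}] r1c4's peers cover all but 4 ⇒ r1c4=4.
Step 10. [r2c3∈{3}] r2c3's peers cover all but 3, so r2c3=3.
Step 11. [r5c4∈{3}] only 3 remains possible at r5c4 ⇒ r5c4=3.
Step 12. [r5c5∈{6}] nothing but 6 survives at r5c5. So r5c5=6.
Step 13. [r1c3∈{2}] r1c3 is down to just 2, so r1c3=2.
Step 14. [r4c3∈{6}] r4c3 is down to just 6 ⇒ r4c3=6.
Step 15. [r4c2∈{1}] r4c2 is down to just 1, so r4c2=1.
Step 16. [r3c5∈{2}] r3c5 is down to just 2, so r3c5=2.

Answer: 1 5 2 4 3 6 / 6 4 3 1 5 2 / 5 3 4 6 2 1 / 2 1 6 5 4 3 / 4 2 1 3 6 5 / 3 6 5 2 1 4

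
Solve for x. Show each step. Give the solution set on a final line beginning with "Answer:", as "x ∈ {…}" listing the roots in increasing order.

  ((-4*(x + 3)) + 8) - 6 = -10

Step 1. [((-4*(x + 3)) + 8) - 6 = -10] 6 comes off first (add 6). So sub: (-4*(x + 3)) + 8 = -4.
Step 2. [(-4*(x + 3)) + 8 = -4] +8 is outermost — subtract 8 both sides, so sub: -4*(x + 3) = -12.
Step 3. [-4*(x + 3) = -12] -4·(inner) — divide through by -4. So div: x + 3 = 3.
Step 4. [x + 3 = 3] subtract 3: x sits inside (… + 3). So sub: x = 0.

Answer: x ∈ {0}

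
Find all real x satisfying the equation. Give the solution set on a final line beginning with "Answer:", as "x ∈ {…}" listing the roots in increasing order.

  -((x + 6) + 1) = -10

Step 1. [-((x + 6) + 1) = -10] leading − — multiply by −1. So neg: (x + 6) + 1 = 10.
Step 2. [(x + 6) + 1 = 10] 1 comes off first (subtract 1) ⇒ sub: x + 6 = 9.
Step 3. [x + 6 = 9] the outer +6 inverts by subtracting 6, so sub: x = 3.

Answer: x ∈ {3}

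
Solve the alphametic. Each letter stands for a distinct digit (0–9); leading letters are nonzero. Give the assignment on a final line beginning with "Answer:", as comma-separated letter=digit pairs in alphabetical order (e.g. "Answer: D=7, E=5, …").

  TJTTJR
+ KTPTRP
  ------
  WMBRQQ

Step 1. [col 1: R + P ≡ Q (mod 10)] P=8 is one option consistent with column 1 (R + P ≡ Q (mod 10), carry-in 0) — take it, so P=8.
Step 2. [col 1: R + P ≡ Q (mod 10)] no forcing yet in column 1 (carry-in 0); R=3 is free and consistent — try it. So R=3.
Step 3. [col 1: R + P ≡ Q (mod 10)] column 1 reads R+P+carry(0)=Q with R=3, P=8; with digits 3,8 already taken and all letters distinct, the only value for Q is 1 ⇒ Q=1.
Step 4. [col 2: J + R ≡ Q (mod 10)] from column 2 (R=3, Q=1, carry-in 1, digits 1,3,8 already taken and all letters distinct): J must equal 7, so J=7.
Step 5. [col 3: T + T ≡ R (mod 10)] in column 3 we have T+T≡R with carry-in 1; given R=3 and digits 1,3,7,8 already taken and all letters distinct, that pins T to 6 ⇒ T=6.
Step 6. [col 4: T + P ≡ B (mod 10)] column 4: given T=6, P=8, carry-in 1, and digits 1,3,6,7,8 already taken and all letters distinct, T+P≡B (mod 10) forces B=5, so B=5.
Step 7. [col 5: J + T ≡ M (mod 10)] in column 5 we have J+T≡M with carry-in 1; given J=7, T=6 and digits 1,3,5,6,7,8 already taken and all letters distinct, that pins M to 4, so M=4.
Step 8. [col 6: T + K ≡ W (mod 10)] from column 6 (T=6, carry-in 1, digits 1,3,4,5,6,7,8 already taken and all letters distinct): K must equal 2. So K=2.
Step 9. [col 6: T + K ≡ W (mod 10)] column 6: given T=6, K=2, carry-in 1, and digits 1,2,3,4,5,6,7,8 already taken and all letters distinct, T+K≡W (mod 10) forces W=9. So W=9.

Answer: B=5, J=7, K=2, M=4, P=8, Q=1, R=3, T=6, W=9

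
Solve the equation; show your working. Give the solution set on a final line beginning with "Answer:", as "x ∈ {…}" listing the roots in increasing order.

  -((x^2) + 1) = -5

Step 1. [-((x^2) + 1) = -5] LHS negated; negate both sides ⇒ neg: (x^2) + 1 = 5.
Step 2. [(x^2) + 1 = 5] +1 is outermost — subtract 1 both sides, so sub: x^2 = 4.
Step 3. [x^2 = 4] √ both sides: 4 ≥ 0 gives two branches ⇒ sqrt: x = 2 or -2.

Answer: x ∈ {-2, 2}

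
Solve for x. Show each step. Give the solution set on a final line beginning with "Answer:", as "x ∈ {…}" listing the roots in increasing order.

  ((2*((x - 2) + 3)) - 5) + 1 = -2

Step 1. [((2*((x - 2) + 3)) - 5) + 1 = -2] peel the +1: subtract 1 from each side ⇒ sub: (2*((x - 2) + 3)) - 5 = -3.
Step 2. [(2*((x - 2) + 3)) - 5 = -3] 5 comes off first (add 5) ⇒ sub: 2*((x - 2) + 3) = 2.
Step 3. [2*((x - 2) + 3) = 2] divide by the outer 2, so div: (x - 2) + 3 = 1.
Step 4. [(x - 2) + 3 = 1] peel the +3: subtract 3 from each side, so sub: x - 2 = -2.
Step 5. [x - 2 = -2] peel the -2: add 2 from each side, so sub: x = 0.

Answer: x ∈ {0}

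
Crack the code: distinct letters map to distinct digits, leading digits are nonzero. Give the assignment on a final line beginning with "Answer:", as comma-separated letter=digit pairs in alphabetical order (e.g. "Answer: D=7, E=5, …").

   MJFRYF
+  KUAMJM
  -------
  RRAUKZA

Step 1. [col 1: F + M ≡ A (mod 10)] several values work for M in column 1 (F + M ≡ A (mod 10), carry-in 0); try M=5, so M=5.
Step 2. [col 1: F + M ≡ A (mod 10)] F=9 is one option consistent with column 1 (F + M ≡ A (mod 10), carry-in 0) — take it, so F=9.
Step 3. [R] adding two 6-digit numbers gives at most 6+1 digits, and here it does — R is that final carry and must be 1 ⇒ R=1.
Step 4. [col 1: F + M ≡ A (mod 10)] from column 1 (F=9, M=5, carry-in 0, digits 1,5,9 already taken and all letters distinct): A must equal 4, so A=4.
Step 5. [col 2: Y + J ≡ Z (mod 10)] several values work for J in column 2 (Y + J ≡ Z (mod 10), carry-in 1); try J=0 ⇒ J=0.
Step 6. [col 2: Y + J ≡ Z (mod 10)] several values work for Z in column 2 (Y + J ≡ Z (mod 10), carry-in 1); try Z=8, so Z=8.
Step 7. [col 2: Y + J ≡ Z (mod 10)] column 2 reads Y+J+carry(1)=Z with J=0, Z=8; with digits 0,1,4,5,8,9 already taken and all letters distinct, the only value for Y is 7 ⇒ Y=7.
Step 8. [col 3: R + M ≡ K (mod 10)] in column 3 we have R+M≡K with carry-in 0; given R=1, M=5 and digits 0,1,4,5,7,8,9 already taken and all letters distinct, that pins K to 6 ⇒ K=6.
Step 9. [col 4: F + A ≡ U (mod 10)] column 4: given F=9, A=4, carry-in 0, and digits 0,1,4,5,6,7,8,9 already taken and all letters distinct, F+A≡U (mod 10) forces U=3 ⇒ U=3.

Answer: A=4, F=9, J=0, K=6, M=5, R=1, U=3, Y=7, Z=8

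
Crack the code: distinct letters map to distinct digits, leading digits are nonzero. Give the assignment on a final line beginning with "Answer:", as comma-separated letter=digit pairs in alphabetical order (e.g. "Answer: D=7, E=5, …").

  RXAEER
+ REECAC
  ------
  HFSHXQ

Step 1. [col 1: R + C ≡ Q (mod 10)] several values work for Q in column 1 (R + C ≡ Q (mod 10), carry-in 0); try Q=7 ⇒ Q=7.
Step 2. [col 1: R + C ≡ Q (mod 10)] several values work for R in column 1 (R + C ≡ Q (mod 10), carry-in 0); try R=1, so R=1.
Step 3. [col 1: R + C ≡ Q (mod 10)] from column 1 (R=1, Q=7, carry-in 0, digits 1,7 already taken and all letters distinct): C must equal 6 ⇒ C=6.
Step 4. [col 2: E + A ≡ X (mod 10)] column 2 (E + A ≡ X (mod 10), carry-in 0) doesn't pin A yet; pick A=8 and continue ⇒ A=8.
Step 5. [col 2: E + A ≡ X (mod 10)] column 2 (E + A ≡ X (mod 10), carry-in 0) doesn't pin X yet; pick X=3 and continue. So X=3.
Step 6. [col 2: E + A ≡ X (mod 10)] from column 2 (A=8, X=3, carry-in 0, digits 1,3,6,7,8 already taken and all letters distinct): E must equal 5, so E=5.
Step 7. [col 3: E + C ≡ H (mod 10)] in column 3 we have E+C≡H with carry-in 1; given E=5, C=6 and digits 1,3,5,6,7,8 already taken and all letters distinct, that pins H to 2 ⇒ H=2.
Step 8. [col 4: A + E ≡ S (mod 10)] in column 4 we have A+E≡S with carry-in 1; given A=8, E=5 and digits 1,2,3,5,6,7,8 already taken and all letters distinct, that pins S to 4. So S=4.
Step 9. [col 5: X + E ≡ F (mod 10)] in column 5 we have X+E≡F with carry-in 1; given X=3, E=5 and digits 1,2,3,4,5,6,7,8 already taken and all letters distinct, that pins F to 9, so F=9.

Answer: A=8, C=6, E=5, F=9, H=2, Q=7, R=1, S=4, X=3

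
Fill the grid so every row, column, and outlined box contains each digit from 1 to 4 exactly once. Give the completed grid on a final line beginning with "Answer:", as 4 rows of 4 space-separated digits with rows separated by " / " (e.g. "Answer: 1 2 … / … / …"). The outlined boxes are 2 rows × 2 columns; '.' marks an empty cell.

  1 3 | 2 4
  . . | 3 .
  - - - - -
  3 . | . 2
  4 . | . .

Step 1. [r4c3∈{1}] only 1 remains possible at r4c3, so r4c3=1.
Step 2. [r2c1∈{2}] only 2 remains possible at r2c1. So r2c1=2.
Step 3. [r3c2∈{1}] r3c2 has the single candidate 1. So r3c2=1.
Step 4. [r4c4∈{3}] r4c4 is down to just 3 ⇒ r4c4=3.
Step 5. [r2c2∈{4}] only 4 remains possible at r2c2, so r2c2=4.
Step 6. [r2c4∈{1}] only 1 remains possible at r2c4 ⇒ r2c4=1.
Step 7. [r4c2∈{2}] nothing but 2 survives at r4c2. So r4c2=2.
Step 8. [r3c3∈{4}] nothing but 4 survives at r3c3. So r3c3=4.

Answer: 1 3 2 4 / 2 4 3 1 / 3 1 4 2 / 4 2 1 3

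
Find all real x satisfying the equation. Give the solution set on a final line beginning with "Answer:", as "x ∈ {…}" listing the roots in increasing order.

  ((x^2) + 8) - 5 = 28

Step 1. [((x^2) + 8) - 5 = 28] 5 comes off first (add 5) ⇒ sub: (x^2) + 8 = 33.
Step 2. [(x^2) + 8 = 33] 8 comes off first (subtract 8), so sub: x^2 = 25.
Step 3. [x^2 = 25] √ both sides: 25 ≥ 0 gives two branches. So sqrt: x = 5 or -5.

Answer: x ∈ {-5, 5}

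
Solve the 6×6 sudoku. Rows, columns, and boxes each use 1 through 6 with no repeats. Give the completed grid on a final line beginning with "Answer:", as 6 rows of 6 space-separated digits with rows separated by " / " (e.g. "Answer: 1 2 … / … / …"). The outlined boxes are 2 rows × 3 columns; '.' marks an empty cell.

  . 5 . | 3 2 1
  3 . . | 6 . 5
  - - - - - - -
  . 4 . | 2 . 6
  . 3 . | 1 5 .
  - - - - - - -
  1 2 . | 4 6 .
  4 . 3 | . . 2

Step 1. [r2c3∈{1,2,4}] r2c3 is the only open cell in row 2 admitting 2, so r2c3=2.
Step 2. [r1c1∈{6}] r1c1's peers cover all but 6 ⇒ r1c1=6.
Step 3. [r3c3∈{1,5}] in row 3, 1 fits only at r3c3. So r3c3=1.
Step 4. [r6c2∈{6}] only 6 remains possible at r6c2, so r6c2=6.
Step 5. [r5c6∈{3}] nothing but 3 survives at r5c6. So r5c6=3.
Step 6. [r3c5∈{3}] only 3 remains possible at r3c5, so r3c5=3.
Step 7. [r6c5∈{1}] r6c5's peers cover all but 1. So r6c5=1.
Step 8. [r2c2∈{1}] r2c2 is down to just 1. So r2c2=1.
Step 9. [r6c4∈{5}] only 5 remains possible at r6c4. So r6c4=5.
Step 10. [r4c6∈{4}] r4c6 is down to just 4 ⇒ r4c6=4.
Step 11. [r5c3∈{5}] r5c3 has the single candidate 5 ⇒ r5c3=5.
Step 12. [r3c1∈{5}] r3c1's peers cover all but 5 ⇒ r3c1=5.
Step 13. [r4c3∈{6}] r4c3's peers cover all but 6 ⇒ r4c3=6.
Step 14. [r2c5∈{4}] r2c5 has the single candidate 4. So r2c5=4.
Step 15. [r4c1∈{2}] r4c1 has the single candidate 2 ⇒ r4c1=2.
Step 16. [r1c3∈{4}] nothing but 4 survives at r1c3. So r1c3=4.

Answer: 6 5 4 3 2 1 / 3 1 2 6 4 5 / 5 4 1 2 3 6 / 2 3 6 1 5 4 / 1 2 5 4 6 3 / 4 6 3 5 1 2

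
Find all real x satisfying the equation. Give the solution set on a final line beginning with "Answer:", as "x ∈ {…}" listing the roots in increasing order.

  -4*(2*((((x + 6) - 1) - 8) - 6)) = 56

Step 1. [-4*(2*((((x + 6) - 1) - 8) - 6)) = 56] leading coefficient -4: divide by -4 ⇒ div: 2*((((x + 6) - 1) - 8) - 6) = -14.
Step 2. [2*((((x + 6) - 1) - 8) - 6) = -14] LHS = 2·(…); ÷2 both sides, so div: (((x + 6) - 1) - 8) - 6 = -7.
Step 3. [(((x + 6) - 1) - 8) - 6 = -7] peel the -6: add 6 from each side, so sub: ((x + 6) - 1) - 8 = -1.
Step 4. [((x + 6) - 1) - 8 = -1] 8 comes off first (add 8), so sub: (x + 6) - 1 = 7.
Step 5. [(x + 6) - 1 = 7] the outer -1 inverts by adding 1, so sub: x + 6 = 8.
Step 6. [x + 6 = 8] subtract 6: x sits inside (… + 6) ⇒ sub: x = 2.

Answer: x ∈ {2}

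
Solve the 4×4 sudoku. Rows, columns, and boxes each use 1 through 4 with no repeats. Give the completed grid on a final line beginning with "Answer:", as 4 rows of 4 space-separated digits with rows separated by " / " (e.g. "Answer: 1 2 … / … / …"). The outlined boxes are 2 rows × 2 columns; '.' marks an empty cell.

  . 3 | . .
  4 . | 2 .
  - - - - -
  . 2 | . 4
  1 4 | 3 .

Step 1. [r1c4∈{1}] r1c4 is down to just 1, so r1c4=1.
Step 2. [r4c4∈{2}] r4c4 has the single candidate 2 ⇒ r4c4=2.
Step 3. [r2c4∈{3}] r2c4 is down to just 3, so r2c4=3.
Step 4. [r3c3∈{1}] r3c3's peers cover all but 1. So r3c3=1.
Step 5. [r1c1∈{2}] r1c1 has the single candidate 2. So r1c1=2.
Step 6. [r1c3∈{4}] nothing but 4 survives at r1c3 ⇒ r1c3=4.
Step 7. [r3c1∈{3}] r3c1 has the single candidate 3, so r3c1=3.
Step 8. [r2c2∈{1}] r2c2's peers cover all but 1, so r2c2=1.

Answer: 2 3 4 1 / 4 1 2 3 / 3 2 1 4 / 1 4 3 2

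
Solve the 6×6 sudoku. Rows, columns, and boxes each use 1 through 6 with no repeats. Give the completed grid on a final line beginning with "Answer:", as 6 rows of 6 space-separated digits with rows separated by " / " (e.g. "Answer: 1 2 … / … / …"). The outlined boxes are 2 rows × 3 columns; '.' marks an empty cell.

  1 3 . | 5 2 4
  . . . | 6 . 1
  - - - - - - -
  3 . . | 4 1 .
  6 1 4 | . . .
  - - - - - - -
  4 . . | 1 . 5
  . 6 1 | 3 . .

Step 1. [r5c2∈{2}] only 2 remains possible at r5c2, so r5c2=2.
Step 2. [r3c3∈{2,5}] box 3 places 2 nowhere but r3c3 ⇒ r3c3=2.
Step 3. [r4c6∈{2,3}] across col 6, 3 lands solely at r4c6. So r4c6=3.
Step 4. [r2c3∈{5}] r2c3's peers cover all but 5 ⇒ r2c3=5.
Step 5. [r2c2∈{4}] nothing but 4 survives at r2c2, so r2c2=4.
Step 6. [r6c1∈{5}] r6c1's peers cover all but 5 ⇒ r6c1=5.
Step 7. [r2c1∈{2}] nothing but 2 survives at r2c1, so r2c1=2.
Step 8. [r3c6∈{6}] only 6 remains possible at r3c6 ⇒ r3c6=6.
Step 9. [r6c6∈{2}] nothing but 2 survives at r6c6. So r6c6=2.
Step 10. [r5c3∈{3}] nothing but 3 survives at r5c3, so r5c3=3.
Step 11. [r2c5∈{3}] nothing but 3 survives at r2c5. So r2c5=3.
Step 12. [r3c2∈{5}] nothing but 5 survives at r3c2, so r3c2=5.
Step 13. [r4c5∈{5}] r4c5's peers cover all but 5, so r4c5=5.
Step 14. [r1c3∈{6}] r1c3's peers cover all but 6. So r1c3=6.
Step 15. [r6c5∈{4}] only 4 remains possible at r6c5, so r6c5=4.
Step 16. [r5c5∈{6}] r5c5 has the single candidate 6, so r5c5=6.
Step 17. [r4c4∈{2}] r4c4 has the single candidate 2, so r4c4=2.

Answer: 1 3 6 5 2 4 / 2 4 5 6 3 1 / 3 5 2 4 1 6 / 6 1 4 2 5 3 / 4 2 3 1 6 5 / 5 6 1 3 4 2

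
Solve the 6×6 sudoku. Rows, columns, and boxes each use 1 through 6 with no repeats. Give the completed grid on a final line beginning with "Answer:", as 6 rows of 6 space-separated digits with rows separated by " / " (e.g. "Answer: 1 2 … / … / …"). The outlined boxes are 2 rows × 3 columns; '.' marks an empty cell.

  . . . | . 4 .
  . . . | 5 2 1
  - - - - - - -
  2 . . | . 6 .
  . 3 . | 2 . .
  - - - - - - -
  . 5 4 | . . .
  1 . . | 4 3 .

Step 1. [r4c5∈{1,5}] 5 has one home in col 5: r4c5 ⇒ r4c5=5.
Step 2. [r3c4∈{1,3}] box 4 places 1 nowhere but r3c4, so r3c4=1.
Step 3. [r1c4∈{3,6}] across col 4, 3 lands solely at r1c4. So r1c4=3.
Step 4. [r1c6∈{6}] r1c6 has the single candidate 6. So r1c6=6.
Step 5. [r3c2∈{4}] nothing but 4 survives at r3c2 ⇒ r3c2=4.
Step 6. [r2c2∈{6}] r2c2's peers cover all but 6 ⇒ r2c2=6.
Step 7. [r6c2∈{2}] r6c2 has the single candidate 2. So r6c2=2.
Step 8. [r4c1∈{6}] only 6 remains possible at r4c1 ⇒ r4c1=6.
Step 9. [r1c3∈{1,2,5}] row 1 places 2 nowhere but r1c3 ⇒ r1c3=2.
Step 10. [r5c1∈{3}] r5c1's peers cover all but 3 ⇒ r5c1=3.
Step 11. [r3c6∈{3}] r3c6 is down to just 3 ⇒ r3c6=3.
Step 12. [r5c6∈{2}] r5c6 is down to just 2, so r5c6=2.
Step 13. [r4c6∈{4}] r4c6 has the single candidate 4. So r4c6=4.
Step 14. [r2c3∈{3}] nothing but 3 survives at r2c3, so r2c3=3.
Step 15. [r1c2∈{1}] r1c2 is down to just 1, so r1c2=1.
Step 16. [r4c3∈{1}] r4c3's peers cover all but 1 ⇒ r4c3=1.
Step 17. [r6c6∈{5}] r6c6 has the single candidate 5 ⇒ r6c6=5.
Step 18. [r5c5∈{1}] nothing but 1 survives at r5c5, so r5c5=1.
Step 19. [r5c4∈{6}] r5c4's peers cover all but 6. So r5c4=6.
Step 20. [r2c1∈{4}] r2c1's peers cover all but 4, so r2c1=4.
Step 21. [r6c3∈{6}] r6c3 is down to just 6 ⇒ r6c3=6.
Step 22. [r1c1∈{5}] nothing but 5 survives at r1c1 ⇒ r1c1=5.
Step 23. [r3c3∈{5}] r3c3's peers cover all but 5 ⇒ r3c3=5.

Answer: 5 1 2 3 4 6 / 4 6 3 5 2 1 / 2 4 5 1 6 3 / 6 3 1 2 5 4 / 3 5 4 6 1 2 / 1 2 6 4 3 5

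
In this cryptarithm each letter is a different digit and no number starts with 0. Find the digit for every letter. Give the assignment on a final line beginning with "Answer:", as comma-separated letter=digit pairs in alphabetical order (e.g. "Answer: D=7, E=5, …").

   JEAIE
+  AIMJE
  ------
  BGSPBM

Step 1. [B] adding two 5-digit numbers gives at most 5+1 digits, and here it does — B is that final carry and must be 1 ⇒ B=1.
Step 2. [col 1: E + E ≡ M (mod 10)] E=5 is one option consistent with column 1 (E + E ≡ M (mod 10), carry-in 0) — take it. So E=5.
Step 3. [col 1: E + E ≡ M (mod 10)] column 1 reads E+E+carry(0)=M with E=5; with digits 1,5 already taken and all letters distinct, the only value for M is 0 ⇒ M=0.
Step 4. [col 2: I + J ≡ B (mod 10)] no forcing yet in column 2 (carry-in 1); J=6 is free and consistent — try it, so J=6.
Step 5. [col 2: I + J ≡ B (mod 10)] column 2 reads I+J+carry(1)=B with J=6, B=1; with digits 0,1,5,6 already taken and all letters distinct, the only value for I is 4, so I=4.
Step 6. [col 3: A + M ≡ P (mod 10)] column 3 (A + M ≡ P (mod 10), carry-in 1) doesn't pin P yet; pick P=8 and continue. So P=8.
Step 7. [col 3: A + M ≡ P (mod 10)] in column 3 we have A+M≡P with carry-in 1; given M=0, P=8 and digits 0,1,4,5,6,8 already taken and all letters distinct, that pins A to 7 ⇒ A=7.
Step 8. [col 4: E + I ≡ S (mod 10)] column 4 reads E+I+carry(0)=S with E=5, I=4; with digits 0,1,4,5,6,7,8 already taken and all letters distinct, the only value for S is 9 ⇒ S=9.
Step 9. [col 5: J + A ≡ G (mod 10)] from column 5 (J=6, A=7, carry-in 0, digits 0,1,4,5,6,7,8,9 already taken and all letters distinct): G must equal 3. So G=3.

Answer: A=7, B=1, E=5, G=3, I=4, J=6, M=0, P=8, S=9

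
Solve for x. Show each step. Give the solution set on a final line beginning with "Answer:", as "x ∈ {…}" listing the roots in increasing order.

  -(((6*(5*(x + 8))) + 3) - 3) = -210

Step 1. [-(((6*(5*(x + 8))) + 3) - 3) = -210] flip signs both sides, so neg: ((6*(5*(x + 8))) + 3) - 3 = 210.
Step 2. [((6*(5*(x + 8))) + 3) - 3 = 210] 3 comes off first (add 3). So sub: (6*(5*(x + 8))) + 3 = 213.
Step 3. [(6*(5*(x + 8))) + 3 = 213] peel the +3: subtract 3 from each side ⇒ sub: 6*(5*(x + 8)) = 210.
Step 4. [6*(5*(x + 8)) = 210] leading coefficient 6: divide by 6, so div: 5*(x + 8) = 35.
Step 5. [5*(x + 8) = 35] leading coefficient 5: divide by 5. So div: x + 8 = 7.
Step 6. [x + 8 = 7] subtract 8: x sits inside (… + 8), so sub: x = -1.

Answer: x ∈ {-1}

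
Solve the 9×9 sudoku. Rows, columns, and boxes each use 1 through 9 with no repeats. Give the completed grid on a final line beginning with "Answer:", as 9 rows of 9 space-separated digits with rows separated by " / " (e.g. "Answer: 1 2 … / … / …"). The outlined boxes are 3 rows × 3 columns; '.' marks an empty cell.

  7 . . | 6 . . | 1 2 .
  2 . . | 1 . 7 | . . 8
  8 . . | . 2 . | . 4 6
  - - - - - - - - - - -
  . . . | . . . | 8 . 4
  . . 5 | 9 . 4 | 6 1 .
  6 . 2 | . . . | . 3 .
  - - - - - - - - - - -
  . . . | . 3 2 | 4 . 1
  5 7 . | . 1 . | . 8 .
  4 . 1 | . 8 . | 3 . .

Step 1. [r8c3∈{3,6,9}] 3 has one home in row 8: r8c3, so r8c3=3.
Step 2. [r3c3∈{9}] r3c3 is down to just 9, so r3c3=9.
Step 3. [r2c2∈{3,4,5,6}] 3 has one home in row 2: r2c2, so r2c2=3.
Step 4. [r4c1∈{1,3,9}] 1 has one home in col 1: r4c1, so r4c1=1.
Step 5. [r5c5∈{7}] only 7 remains possible at r5c5. So r5c5=7.
Step 6. [r6c5∈{5}] r6c5 has the single candidate 5, so r6c5=5.
Step 7. [r4c8∈{5,7,9}] across row 4, 5 lands solely at r4c8. So r4c8=5.
Step 8. [r9c9∈{2,5,7,9}] box 9 places 5 nowhere but r9c9. So r9c9=5.
Step 9. [r2c8∈{9}] nothing but 9 survives at r2c8 ⇒ r2c8=9.
Step 10. [r1c6∈{3,5,8,9}] in row 1, 8 fits only at r1c6, so r1c6=8.
Step 11. [r3c6∈{3,5}] col 6 places 5 nowhere but r3c6 ⇒ r3c6=5.
Step 12. [r1c3∈{4}] only 4 remains possible at r1c3 ⇒ r1c3=4.
Step 13. [r8c6∈{6,9}] r8c6 is the only open cell in row 8 admitting 6, so r8c6=6.
Step 14. [r4c2∈{9}] r4c2 has the single candidate 9. So r4c2=9.
Step 15. [r8c7∈{2,9}] in col 7, 2 fits only at r8c7. So r8c7=2.
Step 16. [r9c4∈{7}] r9c4's peers cover all but 7 ⇒ r9c4=7.
Step 17. [r9c8∈{6}] only 6 remains possible at r9c8. So r9c8=6.
Step 18. [r7c2∈{6,8}] in col 2, 6 fits only at r7c2. So r7c2=6.
Step 19. [r6c7∈{7,9}] 9 has one home in col 7: r6c7. So r6c7=9.
Step 20. [r5c2∈{8}] nothing but 8 survives at r5c2. So r5c2=8.
Step 21. [r3c4∈{3}] only 3 remains possible at r3c4, so r3c4=3.
Step 22. [r1c9∈{3}] r1c9 has the single candidate 3 ⇒ r1c9=3.
Step 23. [r7c4∈{5}] r7c4's peers cover all but 5 ⇒ r7c4=5.
Step 24. [r6c4∈{8}] nothing but 8 survives at r6c4, so r6c4=8.
Step 25. [r5c9∈{2}] r5c9 is down to just 2. So r5c9=2.
Step 26. [r7c3∈{8}] r7c3 has the single candidate 8 ⇒ r7c3=8.
Step 27. [r4c4∈{2}] only 2 remains possible at r4c4. So r4c4=2.
Step 28. [r2c7∈{5}] only 5 remains possible at r2c7 ⇒ r2c7=5.
Step 29. [r9c6∈{9}] nothing but 9 survives at r9c6, so r9c6=9.
Step 30. [r7c8∈{7}] r7c8's peers cover all but 7. So r7c8=7.
Step 31. [r6c2∈{4}] r6c2 has the single candidate 4 ⇒ r6c2=4.
Step 32. [r6c6∈{1}] nothing but 1 survives at r6c6 ⇒ r6c6=1.
Step 33. [r1c2∈{5}] r1c2's peers cover all but 5, so r1c2=5.
Step 34. [r1c5∈{9}] nothing but 9 survives at r1c5, so r1c5=9.
Step 35. [r3c2∈{1}] r3c2 is down to just 1 ⇒ r3c2=1.
Step 36. [r5c1∈{3}] r5c1's peers cover all but 3, so r5c1=3.
Step 37. [r4c6∈{3}] r4c6's peers cover all but 3, so r4c6=3.
Step 38. [r2c3∈{6}] r2c3's peers cover all but 6. So r2c3=6.
Step 39. [r2c5∈{4}] nothing but 4 survives at r2c5 ⇒ r2c5=4.
Step 40. [r7c1∈{9}] r7c1 has the single candidate 9. So r7c1=9.
Step 41. [r8c9∈{9}] r8c9 has the single candidate 9, so r8c9=9.
Step 42. [r6c9∈{7}] only 7 remains possible at r6c9 ⇒ r6c9=7.
Step 43. [r3c7∈{7}] r3c7 has the single candidate 7. So r3c7=7.
Step 44. [r4c5∈{6}] r4c5 is down to just 6. So r4c5=6.
Step 45. [r4c3∈{7}] r4c3 has the single candidate 7 ⇒ r4c3=7.
Step 46. [r9c2∈{2}] r9c2's peers cover all but 2 ⇒ r9c2=2.
Step 47. [r8c4∈{4}] r8c4 is down to just 4. So r8c4=4.

Answer: 7 5 4 6 9 8 1 2 3 / 2 3 6 1 4 7 5 9 8 / 8 1 9 3 2 5 7 4 6 / 1 9 7 2 6 3 8 5 4 / 3 8 5 9 7 4 6 1 2 / 6 4 2 8 5 1 9 3 7 / 9 6 8 5 3 2 4 7 1 / 5 7 3 4 1 6 2 8 9 / 4 2 1 7 8 9 3 6 5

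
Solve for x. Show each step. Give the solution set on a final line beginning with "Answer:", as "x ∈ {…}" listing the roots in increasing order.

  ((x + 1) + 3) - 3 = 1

Step 1. [((x + 1) + 3) - 3 = 1] 3 comes off first (add 3), so sub: (x + 1) + 3 = 4.
Step 2. [(x + 1) + 3 = 4] subtract 3: x sits inside (… + 3), so sub: x + 1 = 1.
Step 3. [x + 1 = 1] 1 comes off first (subtract 1) ⇒ sub: x = 0.

Answer: x ∈ {0}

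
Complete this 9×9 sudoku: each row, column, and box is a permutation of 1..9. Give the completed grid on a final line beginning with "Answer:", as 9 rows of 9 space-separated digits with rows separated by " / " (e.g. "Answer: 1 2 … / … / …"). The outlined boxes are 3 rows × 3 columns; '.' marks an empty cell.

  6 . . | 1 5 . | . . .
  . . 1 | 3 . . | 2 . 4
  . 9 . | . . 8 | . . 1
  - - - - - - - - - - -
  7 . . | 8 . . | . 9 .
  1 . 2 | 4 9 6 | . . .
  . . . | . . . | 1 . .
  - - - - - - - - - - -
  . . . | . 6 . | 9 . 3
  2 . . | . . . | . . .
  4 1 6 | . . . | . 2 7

Step 1. [r2c5∈{7}] r2c5's peers cover all but 7 ⇒ r2c5=7.
Step 2. [r8c3∈{3,5,7,8,9}] box 7 places 9 nowhere but r8c3, so r8c3=9.
Step 3. [r8c2∈{3,5,7,8}] 3 has one home in box 7: r8c2 ⇒ r8c2=3.
Step 4. [r2c8∈{5,6,8}] across row 2, 6 lands solely at r2c8, so r2c8=6.
Step 5. [r1c2∈{2,4,7,8}] r1c2 is the only open cell in col 2 admitting 2 ⇒ r1c2=2.
Step 6. [r7c2∈{5,7,8}] r7c2 is the only open cell in col 2 admitting 7 ⇒ r7c2=7.
Step 7. [r6c1∈{3,5,8,9}] across row 6, 9 lands solely at r6c1 ⇒ r6c1=9.
Step 8. [r3c1∈{3,5}] across col 1, 3 lands solely at r3c1, so r3c1=3.
Step 9. [r1c9∈{8,9}] col 9 places 9 nowhere but r1c9 ⇒ r1c9=9.
Step 10. [r1c6∈{4}] r1c6 has the single candidate 4, so r1c6=4.
Step 11. [r7c8∈{1,4,5,8}] across row 7, 4 lands solely at r7c8. So r7c8=4.
Step 12. [r7c6∈{1,2,5}] row 7 places 1 nowhere but r7c6 ⇒ r7c6=1.
Step 13. [r4c7∈{3,4,5,6}] in col 7, 4 fits only at r4c7, so r4c7=4.
Step 14. [r6c2∈{4,5,6,8}] across col 2, 4 lands solely at r6c2. So r6c2=4.
Step 15. [r6c9∈{2,5,6,8}] in row 6, 6 fits only at r6c9, so r6c9=6.
Step 16. [r4c9∈{2,5}] in col 9, 2 fits only at r4c9 ⇒ r4c9=2.
Step 17. [r6c6∈{2,3,5,7}] across col 6, 2 lands solely at r6c6. So r6c6=2.
Step 18. [r6c5∈{3}] nothing but 3 survives at r6c5 ⇒ r6c5=3.
Step 19. [r4c6∈{5}] only 5 remains possible at r4c6 ⇒ r4c6=5.
Step 20. [r8c7∈{5,6,8}] r8c7 is the only open cell in row 8 admitting 6, so r8c7=6.
Step 21. [r9c4∈{5,9}] r9c4 is the only open cell in col 4 admitting 9, so r9c4=9.
Step 22. [r9c7∈{5,8}] row 9 places 5 nowhere but r9c7. So r9c7=5.
Step 23. [r3c7∈{7}] r3c7 has the single candidate 7. So r3c7=7.
Step 24. [r5c8∈{3,5,7,8}] across row 5, 7 lands solely at r5c8. So r5c8=7.
Step 25. [r5c9∈{5,8}] col 9 places 5 nowhere but r5c9. So r5c9=5.
Step 26. [r6c8∈{8}] nothing but 8 survives at r6c8, so r6c8=8.
Step 27. [r2c2∈{5,8}] in col 2, 5 fits only at r2c2 ⇒ r2c2=5.
Step 28. [r7c1∈{5,8}] col 1 places 5 nowhere but r7c1, so r7c1=5.
Step 29. [r1c7∈{3,8}] in col 7, 8 fits only at r1c7 ⇒ r1c7=8.
Step 30. [r7c4∈{2}] r7c4's peers cover all but 2, so r7c4=2.
Step 31. [r8c6∈{7}] nothing but 7 survives at r8c6. So r8c6=7.
Step 32. [r9c5∈{8}] r9c5 is down to just 8 ⇒ r9c5=8.
Step 33. [r4c5∈{1}] r4c5 has the single candidate 1. So r4c5=1.
Step 34. [r8c5∈{4}] r8c5 is down to just 4 ⇒ r8c5=4.
Step 35. [r4c2∈{6}] r4c2's peers cover all but 6 ⇒ r4c2=6.
Step 36. [r1c8∈{3}] only 3 remains possible at r1c8. So r1c8=3.
Step 37. [r6c3∈{5}] nothing but 5 survives at r6c3, so r6c3=5.
Step 38. [r5c2∈{8}] only 8 remains possible at r5c2 ⇒ r5c2=8.
Step 39. [r3c8∈{5}] r3c8's peers cover all but 5, so r3c8=5.
Step 40. [r6c4∈{7}] r6c4's peers cover all but 7 ⇒ r6c4=7.
Step 41. [r8c4∈{5}] r8c4's peers cover all but 5 ⇒ r8c4=5.
Step 42. [r8c8∈{1}] r8c8's peers cover all but 1, so r8c8=1.
Step 43. [r4c3∈{3}] nothing but 3 survives at r4c3. So r4c3=3.
Step 44. [r7c3∈{8}] r7c3 is down to just 8 ⇒ r7c3=8.
Step 45. [r9c6∈{3}] r9c6's peers cover all but 3. So r9c6=3.
Step 46. [r3c5∈{2}] only 2 remains possible at r3c5, so r3c5=2.
Step 47. [r2c1∈{8}] r2c1 is down to just 8. So r2c1=8.
Step 48. [r2c6∈{9}] only 9 remains possible at r2c6 ⇒ r2c6=9.
Step 49. [r3c4∈{6}] only 6 remains possible at r3c4. So r3c4=6.
Step 50. [r1c3∈{7}] nothing but 7 survives at r1c3 ⇒ r1c3=7.
Step 51. [r8c9∈{8}] r8c9's peers cover all but 8 ⇒ r8c9=8.
Step 52. [r3c3∈{4}] r3c3 is down to just 4, so r3c3=4.
Step 53. [r5c7∈{3}] r5c7's peers cover all but 3, so r5c7=3.

Answer: 6 2 7 1 5 4 8 3 9 / 8 5 1 3 7 9 2 6 4 / 3 9 4 6 2 8 7 5 1 / 7 6 3 8 1 5 4 9 2 / 1 8 2 4 9 6 3 7 5 / 9 4 5 7 3 2 1 8 6 / 5 7 8 2 6 1 9 4 3 / 2 3 9 5 4 7 6 1 8 / 4 1 6 9 8 3 5 2 7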